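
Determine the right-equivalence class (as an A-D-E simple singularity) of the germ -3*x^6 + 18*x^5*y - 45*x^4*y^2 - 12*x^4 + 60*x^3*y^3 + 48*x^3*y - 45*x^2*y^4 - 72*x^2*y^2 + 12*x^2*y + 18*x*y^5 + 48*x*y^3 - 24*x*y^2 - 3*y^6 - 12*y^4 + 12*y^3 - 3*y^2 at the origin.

A_5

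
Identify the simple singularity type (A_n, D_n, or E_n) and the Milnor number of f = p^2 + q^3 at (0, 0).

Type A2, Milnor number mu = 2.

The Hessian of f at 0 has rank 1. Corank 1: A-series; mu = 2 gives A_2.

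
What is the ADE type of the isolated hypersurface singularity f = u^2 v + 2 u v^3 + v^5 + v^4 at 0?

D5

The Hessian of f at 0 is [[0, 0], [0, 0]] with rank 0, so corank 2. A Groebner basis of the Jacobian ideal J(f) in C{u,v} is {u*v^2, u*v + v^3, u^2 - 4*u*v}; counting standard monomials gives mu = 5. Corank 2; j^3 = u^2*v has shape L^2 M (L != M), so D-series; mu = 5 gives D_5.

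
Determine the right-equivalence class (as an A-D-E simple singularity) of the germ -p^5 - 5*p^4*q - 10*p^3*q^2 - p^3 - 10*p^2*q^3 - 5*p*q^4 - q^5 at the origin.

E_8

The Hessian of f at 0 has rank 0. Corank 2; j^3 = -p^3 is a perfect cube, so E-series; the 5-jet and mu = 8 give E_8.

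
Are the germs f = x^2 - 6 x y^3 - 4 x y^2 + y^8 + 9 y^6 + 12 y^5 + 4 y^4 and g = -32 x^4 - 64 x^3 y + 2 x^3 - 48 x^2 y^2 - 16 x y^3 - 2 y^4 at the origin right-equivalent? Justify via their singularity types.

No.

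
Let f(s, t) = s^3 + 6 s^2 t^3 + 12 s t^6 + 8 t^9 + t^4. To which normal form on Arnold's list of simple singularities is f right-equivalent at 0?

E_6

The Hessian of f at 0 is [[0, 0], [0, 0]] with rank 0, so corank 2. A Groebner basis of the Jacobian ideal J(f) in C{s,t} is {t^3, s^2}; counting standard monomials gives mu = 6. Corank 2; j^3 = s^3 is a perfect cube, so E-series; the 4-jet and mu = 6 give E_6.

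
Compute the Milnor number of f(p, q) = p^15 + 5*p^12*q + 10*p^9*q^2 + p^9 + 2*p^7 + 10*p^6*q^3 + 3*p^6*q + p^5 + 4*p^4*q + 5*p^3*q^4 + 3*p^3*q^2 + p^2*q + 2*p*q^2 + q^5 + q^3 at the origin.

The Hessian of f at 0 is [[0, 0], [0, 0]] with rank 0, so corank 2. A Groebner basis of the Jacobian ideal J(f) in C{p,q} is {-p*q + q^4 - q^2, p*q^2 + q^3, p^2 + 7*p*q + 6*q^2}; counting standard monomials gives mu = 6. Corank 2; j^3 = q*(p + q)^2 has shape L^2 M (L != M), so D-series; mu = 6 gives D_6.

6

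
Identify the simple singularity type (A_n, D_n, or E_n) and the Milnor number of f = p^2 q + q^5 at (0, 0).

Type D6, Milnor number mu = 6.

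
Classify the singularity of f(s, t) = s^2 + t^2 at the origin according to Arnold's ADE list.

A_{1}

The Hessian of f at 0 has rank 2. Corank 0: nondegenerate Morse point, so A_1.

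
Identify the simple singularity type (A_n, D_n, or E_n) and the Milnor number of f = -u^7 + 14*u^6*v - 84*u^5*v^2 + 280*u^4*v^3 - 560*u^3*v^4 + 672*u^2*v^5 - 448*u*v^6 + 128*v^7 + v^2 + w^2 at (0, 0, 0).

Type A6, Milnor number mu = 6.

The Hessian of f at 0 is [[0, 0, 0], [0, 2, 0], [0, 0, 2]] with rank 2, so corank 1. A Groebner basis of the Jacobian ideal J(f) in C{u,v,w} is {u^6, v, w}; counting standard monomials gives mu = 6. Corank 1: A-series; mu = 6 gives A_6.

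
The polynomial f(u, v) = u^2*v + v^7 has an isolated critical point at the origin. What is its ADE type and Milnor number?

Type D_{8}, Milnor number mu = 8.

The Hessian of f at 0 has rank 0. Corank 2; j^3 = u^2*v has shape L^2 M (L != M), so D-series; mu = 8 gives D_8.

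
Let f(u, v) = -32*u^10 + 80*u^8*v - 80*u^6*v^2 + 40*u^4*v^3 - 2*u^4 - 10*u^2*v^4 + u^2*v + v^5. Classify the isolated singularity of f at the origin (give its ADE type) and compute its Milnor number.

Type D_6, Milnor number mu = 6.

The Hessian of f at 0 has rank 0. Corank 2; j^3 = u^2*v has shape L^2 M (L != M), so D-series; mu = 6 gives D_6.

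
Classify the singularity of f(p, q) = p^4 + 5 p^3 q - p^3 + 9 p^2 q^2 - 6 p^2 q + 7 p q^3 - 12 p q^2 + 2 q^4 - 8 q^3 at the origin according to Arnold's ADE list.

E_7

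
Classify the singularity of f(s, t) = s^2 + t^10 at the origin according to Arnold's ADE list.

A_9

The Hessian of f at 0 has rank 1. Corank 1: A-series; mu = 9 gives A_9.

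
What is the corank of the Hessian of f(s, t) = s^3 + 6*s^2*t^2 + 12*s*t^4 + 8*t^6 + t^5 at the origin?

Hessian at 0 has rank 0.

2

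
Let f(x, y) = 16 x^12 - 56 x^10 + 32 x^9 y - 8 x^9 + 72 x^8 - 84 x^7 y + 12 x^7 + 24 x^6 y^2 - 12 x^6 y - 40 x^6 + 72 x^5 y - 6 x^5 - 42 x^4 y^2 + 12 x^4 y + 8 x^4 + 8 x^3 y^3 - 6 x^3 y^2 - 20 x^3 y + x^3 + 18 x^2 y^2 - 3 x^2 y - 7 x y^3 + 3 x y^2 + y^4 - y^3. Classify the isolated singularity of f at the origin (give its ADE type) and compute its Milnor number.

Type E_7, Milnor number mu = 7.

The Hessian of f at 0 is [[0, 0], [0, 0]] with rank 0, so corank 2. A Groebner basis of the Jacobian ideal J(f) in C{x,y} is {3*x^2/4 - 3*x*y/2 + y^4 + y^3/4 + 3*y^2/4, x^3 + 9*x^2/4 - 9*x*y/2 - y^3/4 + 9*y^2/4, x^2*y + 7*x^2/4 - 7*x*y/2 - 5*y^3/12 + 7*y^2/4, x^2 + x*y^2 - 2*x*y - 2*y^3/3 + y^2}; counting standard monomials gives mu = 7. Corank 2; j^3 = (x - y)^3 is a perfect cube, so E-series; the 4-jet and mu = 7 give E_7.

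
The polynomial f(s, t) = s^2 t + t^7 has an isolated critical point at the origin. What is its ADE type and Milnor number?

The Hessian of f at 0 has rank 0. Corank 2; j^3 = s^2*t has shape L^2 M (L != M), so D-series; mu = 8 gives D_8.

Type D_8, Milnor number mu = 8.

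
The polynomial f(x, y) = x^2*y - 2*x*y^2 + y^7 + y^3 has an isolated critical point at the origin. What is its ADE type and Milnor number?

Type D8, Milnor number mu = 8.

The Hessian of f at 0 has rank 0. Corank 2; j^3 = y*(x - y)^2 has shape L^2 M (L != M), so D-series; mu = 8 gives D_8.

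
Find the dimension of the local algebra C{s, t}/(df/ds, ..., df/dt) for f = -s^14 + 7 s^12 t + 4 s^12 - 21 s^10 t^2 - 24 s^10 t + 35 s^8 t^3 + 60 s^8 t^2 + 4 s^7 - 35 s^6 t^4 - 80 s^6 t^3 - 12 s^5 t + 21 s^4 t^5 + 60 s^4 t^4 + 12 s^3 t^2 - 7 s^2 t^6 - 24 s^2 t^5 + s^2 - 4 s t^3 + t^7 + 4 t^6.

6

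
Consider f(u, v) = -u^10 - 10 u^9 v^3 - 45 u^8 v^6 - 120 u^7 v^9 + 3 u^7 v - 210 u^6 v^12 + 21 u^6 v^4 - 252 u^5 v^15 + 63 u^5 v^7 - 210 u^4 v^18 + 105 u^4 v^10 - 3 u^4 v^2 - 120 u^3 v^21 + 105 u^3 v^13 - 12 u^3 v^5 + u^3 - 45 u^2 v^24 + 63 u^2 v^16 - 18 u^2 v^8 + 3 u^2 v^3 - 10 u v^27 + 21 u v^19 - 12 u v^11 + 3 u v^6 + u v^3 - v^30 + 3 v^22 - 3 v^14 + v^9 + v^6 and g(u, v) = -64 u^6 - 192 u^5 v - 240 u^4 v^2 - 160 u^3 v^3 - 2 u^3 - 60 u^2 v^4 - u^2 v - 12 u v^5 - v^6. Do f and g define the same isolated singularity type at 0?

No.

The Hessian of f at 0 is [[0, 0], [0, 0]] with rank 0, so corank 2. A Groebner basis of the Jacobian ideal J(f) in C{u,v} is {u^3, u*v^2, 3*u^2 + v^3}; counting standard monomials gives mu = 7. Corank 2; j^3 = u^3 is a perfect cube, so E-series; the 4-jet and mu = 7 give E_7. The Hessian of g at 0 is [[0, 0], [0, 0]] with rank 0, so corank 2. A Groebner basis of the Jacobian ideal J(g) in C{u,v} is {-u*v/12 + v^5, u*v^2, u^2 + u*v/2}; counting standard monomials gives mu = 7. Corank 2; j^3 = -u^2*(2*u + v) has shape L^2 M (L != M), so D-series; mu = 7 gives D_7. f is E_7 but g is D_7, hence not right-equivalent.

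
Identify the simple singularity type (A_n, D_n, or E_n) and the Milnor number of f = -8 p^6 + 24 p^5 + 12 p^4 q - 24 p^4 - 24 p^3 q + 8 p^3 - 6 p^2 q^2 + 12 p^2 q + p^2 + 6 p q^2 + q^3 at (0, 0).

The Hessian of f at 0 has rank 1. Corank 1: A-series; mu = 2 gives A_2.

Type A2, Milnor number mu = 2.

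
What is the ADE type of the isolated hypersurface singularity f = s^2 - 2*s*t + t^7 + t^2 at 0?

The Hessian of f at 0 has rank 1. Corank 1: A-series; mu = 6 gives A_6.

A_6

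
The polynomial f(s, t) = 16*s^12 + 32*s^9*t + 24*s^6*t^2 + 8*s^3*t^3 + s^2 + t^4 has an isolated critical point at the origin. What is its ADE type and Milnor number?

Type A_3, Milnor number mu = 3.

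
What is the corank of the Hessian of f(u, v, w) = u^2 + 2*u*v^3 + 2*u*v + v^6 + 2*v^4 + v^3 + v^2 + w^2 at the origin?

The Hessian at 0 is [[2, 2, 0], [2, 2, 0], [0, 0, 2]] of rank 2; hence corank 1.

1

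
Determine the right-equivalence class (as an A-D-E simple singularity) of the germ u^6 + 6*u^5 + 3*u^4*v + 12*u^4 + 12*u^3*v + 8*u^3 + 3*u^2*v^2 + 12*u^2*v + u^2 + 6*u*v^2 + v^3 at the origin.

A_2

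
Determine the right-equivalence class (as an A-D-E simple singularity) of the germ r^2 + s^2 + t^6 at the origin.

A_5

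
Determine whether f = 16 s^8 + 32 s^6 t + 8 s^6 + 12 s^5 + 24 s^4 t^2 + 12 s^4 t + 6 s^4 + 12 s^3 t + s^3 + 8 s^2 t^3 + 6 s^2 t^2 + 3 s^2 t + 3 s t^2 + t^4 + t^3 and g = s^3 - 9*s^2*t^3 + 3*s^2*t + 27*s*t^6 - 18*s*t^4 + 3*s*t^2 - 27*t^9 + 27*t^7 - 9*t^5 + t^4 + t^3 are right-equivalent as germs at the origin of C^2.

Yes.

The Hessian of f at 0 is [[0, 0], [0, 0]] with rank 0, so corank 2. A Groebner basis of the Jacobian ideal J(f) in C{s,t} is {s^3 + 3*s^2/4 + 3*s*t/2 + 3*t^2/4, s^2*t - s^2/2 - s*t - t^2/2, s^2/4 + s*t^2 + s*t/2 + t^2/4, t^3}; counting standard monomials gives mu = 6. Corank 2; j^3 = (s + t)^3 is a perfect cube, so E-series; the 4-jet and mu = 6 give E_6. The Hessian of g at 0 is [[0, 0], [0, 0]] with rank 0, so corank 2. A Groebner basis of the Jacobian ideal J(g) in C{s,t} is {t^3, s^2 + 2*s*t + t^2}; counting standard monomials gives mu = 6. Corank 2; j^3 = (s + t)^3 is a perfect cube, so E-series; the 4-jet and mu = 6 give E_6. Both have type E_6, hence right-equivalent.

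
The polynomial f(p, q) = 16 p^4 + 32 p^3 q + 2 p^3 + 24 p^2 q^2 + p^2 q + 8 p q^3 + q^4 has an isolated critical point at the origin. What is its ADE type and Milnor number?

The Hessian of f at 0 has rank 0. Corank 2; j^3 = p^2*(2*p + q) has shape L^2 M (L != M), so D-series; mu = 5 gives D_5.

Type D5, Milnor number mu = 5.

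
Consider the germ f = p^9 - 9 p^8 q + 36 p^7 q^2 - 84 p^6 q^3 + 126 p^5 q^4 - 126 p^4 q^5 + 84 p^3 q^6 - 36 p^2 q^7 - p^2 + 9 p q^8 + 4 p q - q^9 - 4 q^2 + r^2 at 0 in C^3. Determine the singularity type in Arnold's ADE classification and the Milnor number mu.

Type A8, Milnor number mu = 8.

The Hessian of f at 0 has rank 2. Corank 1: A-series; mu = 8 gives A_8.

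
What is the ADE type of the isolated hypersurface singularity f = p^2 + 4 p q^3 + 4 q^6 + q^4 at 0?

The Hessian of f at 0 has rank 1. Corank 1: A-series; mu = 3 gives A_3.

A_3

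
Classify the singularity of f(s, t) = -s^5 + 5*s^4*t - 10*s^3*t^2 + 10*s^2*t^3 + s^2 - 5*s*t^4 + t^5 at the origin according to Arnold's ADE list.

A_{4}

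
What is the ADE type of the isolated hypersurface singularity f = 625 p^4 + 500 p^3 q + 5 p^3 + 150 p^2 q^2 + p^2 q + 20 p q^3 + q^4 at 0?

The Hessian of f at 0 has rank 0. Corank 2; j^3 = p^2*(5*p + q) has shape L^2 M (L != M), so D-series; mu = 5 gives D_5.

D_5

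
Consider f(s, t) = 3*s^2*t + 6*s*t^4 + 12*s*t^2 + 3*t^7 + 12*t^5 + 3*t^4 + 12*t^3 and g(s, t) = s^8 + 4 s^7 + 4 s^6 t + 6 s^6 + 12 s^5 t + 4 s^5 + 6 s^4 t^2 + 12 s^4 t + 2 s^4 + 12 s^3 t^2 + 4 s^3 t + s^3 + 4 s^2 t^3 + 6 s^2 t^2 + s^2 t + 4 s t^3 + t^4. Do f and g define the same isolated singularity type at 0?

Yes.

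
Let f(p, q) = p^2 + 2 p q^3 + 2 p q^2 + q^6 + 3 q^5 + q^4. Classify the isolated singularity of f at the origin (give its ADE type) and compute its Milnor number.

Type A_{4}, Milnor number mu = 4.

The Hessian of f at 0 is [[2, 0], [0, 0]] with rank 1, so corank 1. A Groebner basis of the Jacobian ideal J(f) in C{p,q} is {p + q^3 + q^2, p^2, p*q - p - q^2}; counting standard monomials gives mu = 4. Corank 1: A-series; mu = 4 gives A_4.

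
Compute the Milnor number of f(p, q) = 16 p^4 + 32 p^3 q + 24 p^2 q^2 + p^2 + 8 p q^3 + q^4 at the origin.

3

The Hessian of f at 0 has rank 1. Corank 1: A-series; mu = 3 gives A_3.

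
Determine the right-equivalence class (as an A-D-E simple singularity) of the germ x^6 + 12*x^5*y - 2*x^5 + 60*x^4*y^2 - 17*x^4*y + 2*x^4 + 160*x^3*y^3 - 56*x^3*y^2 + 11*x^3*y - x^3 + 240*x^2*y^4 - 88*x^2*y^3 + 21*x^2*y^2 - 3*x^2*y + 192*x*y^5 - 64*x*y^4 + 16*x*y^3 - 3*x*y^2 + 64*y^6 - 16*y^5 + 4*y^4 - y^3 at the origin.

E7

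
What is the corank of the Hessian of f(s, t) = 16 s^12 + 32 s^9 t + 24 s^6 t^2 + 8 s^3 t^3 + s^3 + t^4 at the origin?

2

Hessian at 0 has rank 0.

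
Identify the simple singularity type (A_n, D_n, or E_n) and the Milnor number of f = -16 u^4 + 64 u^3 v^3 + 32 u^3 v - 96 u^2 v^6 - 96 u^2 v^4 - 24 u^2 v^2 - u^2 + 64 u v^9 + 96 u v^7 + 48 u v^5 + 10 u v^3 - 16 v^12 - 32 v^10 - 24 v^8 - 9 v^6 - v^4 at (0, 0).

The Hessian of f at 0 has rank 1. Corank 1: A-series; mu = 3 gives A_3.

Type A_3, Milnor number mu = 3.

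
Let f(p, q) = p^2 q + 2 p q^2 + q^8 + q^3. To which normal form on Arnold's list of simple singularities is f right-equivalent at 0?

D_{9}

The Hessian of f at 0 is [[0, 0], [0, 0]] with rank 0, so corank 2. A Groebner basis of the Jacobian ideal J(f) in C{p,q} is {p^2/8 + q^7 - q^2/8, p^3 + q^3, p*q + q^2}; counting standard monomials gives mu = 9. Corank 2; j^3 = q*(p + q)^2 has shape L^2 M (L != M), so D-series; mu = 9 gives D_9.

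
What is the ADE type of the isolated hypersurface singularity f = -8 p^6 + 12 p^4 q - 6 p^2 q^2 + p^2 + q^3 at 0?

The Hessian of f at 0 has rank 1. Corank 1: A-series; mu = 2 gives A_2.

A_2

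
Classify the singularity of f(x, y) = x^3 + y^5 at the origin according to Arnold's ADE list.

The Hessian of f at 0 has rank 0. Corank 2; j^3 = x^3 is a perfect cube, so E-series; the 5-jet and mu = 8 give E_8.

E_8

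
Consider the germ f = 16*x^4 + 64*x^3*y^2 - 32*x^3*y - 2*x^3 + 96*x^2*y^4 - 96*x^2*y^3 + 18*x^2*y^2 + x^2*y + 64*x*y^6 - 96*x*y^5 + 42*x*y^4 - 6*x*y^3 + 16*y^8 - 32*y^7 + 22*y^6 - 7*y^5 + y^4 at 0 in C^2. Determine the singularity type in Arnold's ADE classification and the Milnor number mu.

Type D_5, Milnor number mu = 5.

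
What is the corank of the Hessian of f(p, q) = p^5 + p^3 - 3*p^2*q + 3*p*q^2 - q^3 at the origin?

2

Hessian at 0 has rank 0.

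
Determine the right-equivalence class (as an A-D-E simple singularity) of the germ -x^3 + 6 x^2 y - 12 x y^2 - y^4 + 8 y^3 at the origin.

E6

The Hessian of f at 0 has rank 0. Corank 2; j^3 = -(x - 2*y)^3 is a perfect cube, so E-series; the 4-jet and mu = 6 give E_6.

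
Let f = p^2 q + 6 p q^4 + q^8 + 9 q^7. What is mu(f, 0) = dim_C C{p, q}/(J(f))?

9

The Hessian of f at 0 is [[0, 0], [0, 0]] with rank 0, so corank 2. A Groebner basis of the Jacobian ideal J(f) in C{p,q} is {p^2*q^2, 8*p^2*q/27 + p^2/3 + p*q^3, p*q/3 + q^4, p^3}; counting standard monomials gives mu = 9. Corank 2; j^3 = p^2*q has shape L^2 M (L != M), so D-series; mu = 9 gives D_9.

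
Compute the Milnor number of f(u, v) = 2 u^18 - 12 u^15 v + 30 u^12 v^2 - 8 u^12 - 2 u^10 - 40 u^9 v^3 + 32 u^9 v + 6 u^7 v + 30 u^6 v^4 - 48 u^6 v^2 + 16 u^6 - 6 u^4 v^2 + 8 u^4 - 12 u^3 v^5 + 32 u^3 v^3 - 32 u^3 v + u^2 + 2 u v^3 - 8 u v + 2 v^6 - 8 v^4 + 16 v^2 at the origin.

5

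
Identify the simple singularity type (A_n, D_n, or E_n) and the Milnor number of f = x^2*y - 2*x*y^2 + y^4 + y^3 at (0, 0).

Type D5, Milnor number mu = 5.

The Hessian of f at 0 has rank 0. Corank 2; j^3 = y*(x - y)^2 has shape L^2 M (L != M), so D-series; mu = 5 gives D_5.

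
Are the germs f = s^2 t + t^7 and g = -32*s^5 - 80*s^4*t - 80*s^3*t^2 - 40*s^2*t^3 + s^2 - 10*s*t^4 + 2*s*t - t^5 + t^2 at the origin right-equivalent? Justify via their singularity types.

The Hessian of f at 0 has rank 0. Corank 2; j^3 = s^2*t has shape L^2 M (L != M), so D-series; mu = 8 gives D_8. The Hessian of g at 0 has rank 1. Corank 1: A-series; mu = 4 gives A_4. f is D_8 but g is A_4, hence not right-equivalent.

No.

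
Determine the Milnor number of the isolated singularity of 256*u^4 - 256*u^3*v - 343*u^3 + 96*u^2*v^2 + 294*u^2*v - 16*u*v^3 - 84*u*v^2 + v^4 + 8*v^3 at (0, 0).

The Hessian of f at 0 is [[0, 0], [0, 0]] with rank 0, so corank 2. A Groebner basis of the Jacobian ideal J(f) in C{u,v} is {v^4, u*v^2 - 23*v^3/84, u^2 - 4*u*v/7 + 4*v^2/49}; counting standard monomials gives mu = 6. Corank 2; j^3 = -(7*u - 2*v)^3 is a perfect cube, so E-series; the 4-jet and mu = 6 give E_6.

6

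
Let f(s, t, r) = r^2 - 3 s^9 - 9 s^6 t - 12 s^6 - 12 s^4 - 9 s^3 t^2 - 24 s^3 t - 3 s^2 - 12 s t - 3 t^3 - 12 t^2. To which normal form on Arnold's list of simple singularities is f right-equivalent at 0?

The Hessian of f at 0 is [[-6, -12, 0], [-12, -24, 0], [0, 0, 2]] with rank 2, so corank 1. A Groebner basis of the Jacobian ideal J(f) in C{s,t,r} is {t^2, s + 2*t, r}; counting standard monomials gives mu = 2. Corank 1: A-series; mu = 2 gives A_2.

A_{2}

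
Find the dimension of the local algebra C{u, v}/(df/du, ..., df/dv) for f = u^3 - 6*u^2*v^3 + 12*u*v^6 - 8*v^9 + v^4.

6

The Hessian of f at 0 is [[0, 0], [0, 0]] with rank 0, so corank 2. A Groebner basis of the Jacobian ideal J(f) in C{u,v} is {v^3, u^2}; counting standard monomials gives mu = 6. Corank 2; j^3 = u^3 is a perfect cube, so E-series; the 4-jet and mu = 6 give E_6.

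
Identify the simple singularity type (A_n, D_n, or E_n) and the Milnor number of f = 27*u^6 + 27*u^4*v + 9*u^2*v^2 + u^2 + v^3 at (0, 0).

Type A_{2}, Milnor number mu = 2.

The Hessian of f at 0 has rank 1. Corank 1: A-series; mu = 2 gives A_2.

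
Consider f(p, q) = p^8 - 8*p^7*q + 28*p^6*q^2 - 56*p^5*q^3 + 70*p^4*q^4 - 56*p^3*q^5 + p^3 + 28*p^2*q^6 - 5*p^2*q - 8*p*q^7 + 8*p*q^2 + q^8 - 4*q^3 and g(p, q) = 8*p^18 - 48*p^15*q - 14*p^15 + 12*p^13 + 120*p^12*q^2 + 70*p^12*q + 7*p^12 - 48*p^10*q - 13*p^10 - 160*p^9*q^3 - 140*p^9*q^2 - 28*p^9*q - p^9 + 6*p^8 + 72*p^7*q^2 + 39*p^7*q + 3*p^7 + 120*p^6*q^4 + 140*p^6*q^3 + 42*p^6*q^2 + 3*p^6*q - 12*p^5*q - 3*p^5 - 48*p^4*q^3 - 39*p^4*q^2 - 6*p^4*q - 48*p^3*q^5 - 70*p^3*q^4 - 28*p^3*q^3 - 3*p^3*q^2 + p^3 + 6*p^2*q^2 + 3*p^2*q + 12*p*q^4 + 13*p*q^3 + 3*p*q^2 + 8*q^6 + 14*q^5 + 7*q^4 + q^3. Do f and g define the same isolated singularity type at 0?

No.

The Hessian of f at 0 has rank 0. Corank 2; j^3 = (p - 2*q)^2*(p - q) has shape L^2 M (L != M), so D-series; mu = 9 gives D_9. The Hessian of g at 0 has rank 0. Corank 2; j^3 = (p + q)^3 is a perfect cube, so E-series; the 4-jet and mu = 7 give E_7. f is D_9 but g is E_7, hence not right-equivalent.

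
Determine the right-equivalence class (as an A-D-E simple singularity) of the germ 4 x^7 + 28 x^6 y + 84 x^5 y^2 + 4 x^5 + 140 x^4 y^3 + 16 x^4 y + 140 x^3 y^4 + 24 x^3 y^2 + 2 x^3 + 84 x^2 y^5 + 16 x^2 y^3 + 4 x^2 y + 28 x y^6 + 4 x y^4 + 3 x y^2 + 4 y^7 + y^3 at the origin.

D4

The Hessian of f at 0 has rank 0. Corank 2; j^3 = (x + y)*(2*x^2 + 2*x*y + y^2) splits into three distinct lines over C (the quadratic factor has nonzero discriminant), so D_4.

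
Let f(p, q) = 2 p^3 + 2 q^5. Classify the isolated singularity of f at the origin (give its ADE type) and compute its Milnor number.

Type E_8, Milnor number mu = 8.

The Hessian of f at 0 has rank 0. Corank 2; j^3 = 2*p^3 is a perfect cube, so E-series; the 5-jet and mu = 8 give E_8.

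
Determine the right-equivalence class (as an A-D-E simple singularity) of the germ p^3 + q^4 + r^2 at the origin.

E_{6}

The Hessian of f at 0 has rank 1. Corank 2; j^3 = p^3 is a perfect cube, so E-series; the 4-jet and mu = 6 give E_6.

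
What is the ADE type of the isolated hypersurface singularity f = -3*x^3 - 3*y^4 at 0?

E_6

The Hessian of f at 0 is [[0, 0], [0, 0]] with rank 0, so corank 2. A Groebner basis of the Jacobian ideal J(f) in C{x,y} is {y^3, x^2}; counting standard monomials gives mu = 6. Corank 2; j^3 = -3*x^3 is a perfect cube, so E-series; the 4-jet and mu = 6 give E_6.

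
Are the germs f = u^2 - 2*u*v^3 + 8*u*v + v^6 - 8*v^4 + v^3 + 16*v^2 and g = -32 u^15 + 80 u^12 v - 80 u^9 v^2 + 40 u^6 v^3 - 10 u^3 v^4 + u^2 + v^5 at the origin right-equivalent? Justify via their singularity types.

No.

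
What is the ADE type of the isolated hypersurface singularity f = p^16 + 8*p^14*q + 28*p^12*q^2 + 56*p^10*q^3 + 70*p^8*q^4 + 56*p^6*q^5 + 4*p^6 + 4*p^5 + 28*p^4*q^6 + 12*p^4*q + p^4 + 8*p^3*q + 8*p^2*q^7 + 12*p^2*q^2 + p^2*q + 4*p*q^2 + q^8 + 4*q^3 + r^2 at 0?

The Hessian of f at 0 is [[0, 0, 0], [0, 0, 0], [0, 0, 2]] with rank 1, so corank 2. A Groebner basis of the Jacobian ideal J(f) in C{p,q,r} is {p^4 + p^3/2 - p*q/2 - q^2, 511*p^3/16 + 16*p^2 + p*q^3 - 3*p*q^2/2 + 129*p*q/4 - 3*q^3/2 + q^2/2, -2045*p^3/32 - 32*p^2 + 7*p*q^2/4 - 2059*p*q/32 + q^4 + 3*q^3/2 - 11*q^2/16, p^2*q + p*q/2 + q^2, r}; counting standard monomials gives mu = 9. Corank 2; j^3 = q*(p + 2*q)^2 has shape L^2 M (L != M), so D-series; mu = 9 gives D_9.

D_9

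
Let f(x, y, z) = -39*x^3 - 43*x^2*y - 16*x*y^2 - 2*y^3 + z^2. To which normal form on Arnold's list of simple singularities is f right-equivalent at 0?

D_{4}

The Hessian of f at 0 is [[0, 0, 0], [0, 0, 0], [0, 0, 2]] with rank 1, so corank 2. A Groebner basis of the Jacobian ideal J(f) in C{x,y,z} is {y^3, x^2 - 2*y^2/23, x*y + 7*y^2/23, z}; counting standard monomials gives mu = 4. Corank 2; j^3 = -(3*x + y)*(13*x^2 + 10*x*y + 2*y^2) splits into three distinct lines over C (the quadratic factor has nonzero discriminant), so D_4.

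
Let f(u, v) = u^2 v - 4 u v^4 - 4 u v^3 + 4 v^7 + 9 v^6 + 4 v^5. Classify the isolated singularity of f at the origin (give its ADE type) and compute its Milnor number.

Type D7, Milnor number mu = 7.

The Hessian of f at 0 is [[0, 0], [0, 0]] with rank 0, so corank 2. A Groebner basis of the Jacobian ideal J(f) in C{u,v} is {-u*v/2 + v^4 + v^3, u^3, u^2*v - 2*u^2 + 4*u*v - 8*v^3, -u^2 + u*v^2 + u*v - 2*v^3}; counting standard monomials gives mu = 7. Corank 2; j^3 = u^2*v has shape L^2 M (L != M), so D-series; mu = 7 gives D_7.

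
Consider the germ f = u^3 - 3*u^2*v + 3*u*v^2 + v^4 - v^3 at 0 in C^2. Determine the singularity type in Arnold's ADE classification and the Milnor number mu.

The Hessian of f at 0 has rank 0. Corank 2; j^3 = (u - v)^3 is a perfect cube, so E-series; the 4-jet and mu = 6 give E_6.

Type E_{6}, Milnor number mu = 6.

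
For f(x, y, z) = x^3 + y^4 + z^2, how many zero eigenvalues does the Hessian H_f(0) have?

2

The Hessian at 0 is [[0, 0, 0], [0, 0, 0], [0, 0, 2]] of rank 1; hence corank 2.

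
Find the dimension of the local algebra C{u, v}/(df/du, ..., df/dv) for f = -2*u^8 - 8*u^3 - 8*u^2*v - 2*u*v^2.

9

The Hessian of f at 0 is [[0, 0], [0, 0]] with rank 0, so corank 2. A Groebner basis of the Jacobian ideal J(f) in C{u,v} is {-32*u*v + v^7 - 16*v^2, u*v^2 + v^3/2, u^2 + u*v/2}; counting standard monomials gives mu = 9. Corank 2; j^3 = -2*u*(2*u + v)^2 has shape L^2 M (L != M), so D-series; mu = 9 gives D_9.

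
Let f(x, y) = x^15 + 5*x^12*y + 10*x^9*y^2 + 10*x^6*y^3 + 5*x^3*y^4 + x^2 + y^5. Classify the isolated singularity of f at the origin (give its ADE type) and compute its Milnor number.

The Hessian of f at 0 has rank 1. Corank 1: A-series; mu = 4 gives A_4.

Type A_{4}, Milnor number mu = 4.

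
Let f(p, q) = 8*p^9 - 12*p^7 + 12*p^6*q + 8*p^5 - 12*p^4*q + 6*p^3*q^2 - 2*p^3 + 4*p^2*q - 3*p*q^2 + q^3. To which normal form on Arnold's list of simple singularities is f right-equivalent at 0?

D4

The Hessian of f at 0 has rank 0. Corank 2; j^3 = -(p - q)*(2*p^2 - 2*p*q + q^2) splits into three distinct lines over C (the quadratic factor has nonzero discriminant), so D_4.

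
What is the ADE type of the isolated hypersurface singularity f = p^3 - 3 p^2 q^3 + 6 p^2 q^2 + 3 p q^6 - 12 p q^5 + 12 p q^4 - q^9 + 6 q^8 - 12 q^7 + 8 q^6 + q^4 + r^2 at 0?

E_6

The Hessian of f at 0 is [[0, 0, 0], [0, 0, 0], [0, 0, 2]] with rank 1, so corank 2. A Groebner basis of the Jacobian ideal J(f) in C{p,q,r} is {p^3, p^2*q, p^2/4 + p*q^2, q^3, r}; counting standard monomials gives mu = 6. Corank 2; j^3 = p^3 is a perfect cube, so E-series; the 4-jet and mu = 6 give E_6.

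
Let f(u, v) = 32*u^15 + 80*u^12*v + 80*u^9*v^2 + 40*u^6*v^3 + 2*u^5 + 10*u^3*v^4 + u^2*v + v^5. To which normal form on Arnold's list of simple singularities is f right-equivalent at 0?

D6

The Hessian of f at 0 has rank 0. Corank 2; j^3 = u^2*v has shape L^2 M (L != M), so D-series; mu = 6 gives D_6.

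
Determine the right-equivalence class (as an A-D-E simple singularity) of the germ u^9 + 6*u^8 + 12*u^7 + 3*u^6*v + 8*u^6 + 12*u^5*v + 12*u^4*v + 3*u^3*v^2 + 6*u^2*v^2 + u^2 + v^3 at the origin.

A_{2}

The Hessian of f at 0 is [[2, 0], [0, 0]] with rank 1, so corank 1. A Groebner basis of the Jacobian ideal J(f) in C{u,v} is {v^2, u}; counting standard monomials gives mu = 2. Corank 1: A-series; mu = 2 gives A_2.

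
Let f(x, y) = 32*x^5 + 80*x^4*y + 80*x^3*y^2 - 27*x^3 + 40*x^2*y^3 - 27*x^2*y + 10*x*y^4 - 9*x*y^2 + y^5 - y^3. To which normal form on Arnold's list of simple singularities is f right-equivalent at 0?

E_8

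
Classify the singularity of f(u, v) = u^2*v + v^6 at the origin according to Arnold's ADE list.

D_7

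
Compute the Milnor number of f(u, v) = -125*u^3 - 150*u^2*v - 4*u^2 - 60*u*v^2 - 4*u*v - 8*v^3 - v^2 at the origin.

2

The Hessian of f at 0 has rank 1. Corank 1: A-series; mu = 2 gives A_2.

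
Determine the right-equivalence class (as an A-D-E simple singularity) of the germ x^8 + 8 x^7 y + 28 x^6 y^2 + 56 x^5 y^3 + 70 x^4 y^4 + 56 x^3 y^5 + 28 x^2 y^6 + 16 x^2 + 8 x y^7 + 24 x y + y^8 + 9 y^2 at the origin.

The Hessian of f at 0 has rank 1. Corank 1: A-series; mu = 7 gives A_7.

A7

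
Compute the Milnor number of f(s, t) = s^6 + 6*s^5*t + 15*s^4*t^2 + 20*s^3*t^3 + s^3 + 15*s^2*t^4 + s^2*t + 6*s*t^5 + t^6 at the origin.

7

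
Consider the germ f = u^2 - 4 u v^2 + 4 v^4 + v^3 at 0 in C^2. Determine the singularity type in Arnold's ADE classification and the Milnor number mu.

The Hessian of f at 0 has rank 1. Corank 1: A-series; mu = 2 gives A_2.

Type A2, Milnor number mu = 2.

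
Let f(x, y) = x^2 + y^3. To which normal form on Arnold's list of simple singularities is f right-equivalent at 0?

A_{2}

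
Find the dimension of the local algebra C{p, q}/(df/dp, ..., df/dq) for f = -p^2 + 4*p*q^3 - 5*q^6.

5

The Hessian of f at 0 has rank 1. Corank 1: A-series; mu = 5 gives A_5.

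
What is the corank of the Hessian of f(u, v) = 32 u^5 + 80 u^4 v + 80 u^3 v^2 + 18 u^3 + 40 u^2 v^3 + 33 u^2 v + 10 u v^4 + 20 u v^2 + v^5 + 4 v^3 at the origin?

2

The Hessian at 0 is [[0, 0], [0, 0]] of rank 0; hence corank 2.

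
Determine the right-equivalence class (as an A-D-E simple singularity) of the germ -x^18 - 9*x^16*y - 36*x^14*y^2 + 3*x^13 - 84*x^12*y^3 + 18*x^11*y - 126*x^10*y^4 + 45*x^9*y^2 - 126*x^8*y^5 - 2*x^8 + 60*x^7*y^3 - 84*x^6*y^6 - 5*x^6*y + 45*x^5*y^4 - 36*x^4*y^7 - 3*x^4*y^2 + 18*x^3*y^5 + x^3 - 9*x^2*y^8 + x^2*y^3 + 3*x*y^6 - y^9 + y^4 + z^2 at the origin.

E_6

The Hessian of f at 0 has rank 1. Corank 2; j^3 = x^3 is a perfect cube, so E-series; the 4-jet and mu = 6 give E_6.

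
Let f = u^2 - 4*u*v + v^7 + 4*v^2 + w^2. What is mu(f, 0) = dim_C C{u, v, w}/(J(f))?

6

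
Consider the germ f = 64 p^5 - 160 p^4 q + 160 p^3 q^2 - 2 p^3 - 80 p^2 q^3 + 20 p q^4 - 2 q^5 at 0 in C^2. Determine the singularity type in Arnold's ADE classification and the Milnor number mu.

Type E_{8}, Milnor number mu = 8.

The Hessian of f at 0 has rank 0. Corank 2; j^3 = -2*p^3 is a perfect cube, so E-series; the 5-jet and mu = 8 give E_8.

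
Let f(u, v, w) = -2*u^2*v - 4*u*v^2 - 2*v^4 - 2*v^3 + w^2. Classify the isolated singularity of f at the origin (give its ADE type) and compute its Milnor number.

The Hessian of f at 0 has rank 1. Corank 2; j^3 = -2*v*(u + v)^2 has shape L^2 M (L != M), so D-series; mu = 5 gives D_5.

Type D_5, Milnor number mu = 5.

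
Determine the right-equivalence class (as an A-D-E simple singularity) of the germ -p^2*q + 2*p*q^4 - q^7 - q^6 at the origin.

D_{7}

The Hessian of f at 0 is [[0, 0], [0, 0]] with rank 0, so corank 2. A Groebner basis of the Jacobian ideal J(f) in C{p,q} is {-p*q + q^4, p^3, p^2*q, p^2/6 + p*q^2}; counting standard monomials gives mu = 7. Corank 2; j^3 = -p^2*q has shape L^2 M (L != M), so D-series; mu = 7 gives D_7.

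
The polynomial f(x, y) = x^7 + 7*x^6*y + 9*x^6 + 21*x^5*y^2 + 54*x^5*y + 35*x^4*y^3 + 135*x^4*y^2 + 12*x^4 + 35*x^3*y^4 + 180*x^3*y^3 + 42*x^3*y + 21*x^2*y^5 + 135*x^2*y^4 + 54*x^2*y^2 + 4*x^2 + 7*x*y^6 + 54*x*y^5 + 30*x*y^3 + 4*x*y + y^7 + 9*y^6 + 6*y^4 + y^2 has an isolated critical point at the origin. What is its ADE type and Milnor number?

Type A6, Milnor number mu = 6.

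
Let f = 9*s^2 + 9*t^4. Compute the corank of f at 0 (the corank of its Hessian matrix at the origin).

1

The Hessian at 0 is [[18, 0], [0, 0]] of rank 1; hence corank 1.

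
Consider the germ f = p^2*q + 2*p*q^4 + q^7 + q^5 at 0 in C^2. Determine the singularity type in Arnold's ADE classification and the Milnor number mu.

The Hessian of f at 0 is [[0, 0], [0, 0]] with rank 0, so corank 2. A Groebner basis of the Jacobian ideal J(f) in C{p,q} is {p*q + q^4, p*q^2, p^2 - 5*p*q}; counting standard monomials gives mu = 6. Corank 2; j^3 = p^2*q has shape L^2 M (L != M), so D-series; mu = 6 gives D_6.

Type D_6, Milnor number mu = 6.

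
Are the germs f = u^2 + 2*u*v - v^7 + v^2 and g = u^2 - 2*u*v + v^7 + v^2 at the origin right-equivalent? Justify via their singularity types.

Yes.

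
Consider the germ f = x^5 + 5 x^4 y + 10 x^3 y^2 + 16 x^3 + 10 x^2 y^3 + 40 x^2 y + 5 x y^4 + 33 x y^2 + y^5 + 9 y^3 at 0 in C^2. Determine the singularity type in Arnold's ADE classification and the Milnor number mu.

Type D_6, Milnor number mu = 6.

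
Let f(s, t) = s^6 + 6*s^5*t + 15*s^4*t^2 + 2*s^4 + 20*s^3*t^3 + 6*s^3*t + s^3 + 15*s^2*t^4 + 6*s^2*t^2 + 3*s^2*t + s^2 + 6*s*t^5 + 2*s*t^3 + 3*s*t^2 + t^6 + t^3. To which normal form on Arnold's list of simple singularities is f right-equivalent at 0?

A_{2}

The Hessian of f at 0 is [[2, 0], [0, 0]] with rank 1, so corank 1. A Groebner basis of the Jacobian ideal J(f) in C{s,t} is {t^2, s}; counting standard monomials gives mu = 2. Corank 1: A-series; mu = 2 gives A_2.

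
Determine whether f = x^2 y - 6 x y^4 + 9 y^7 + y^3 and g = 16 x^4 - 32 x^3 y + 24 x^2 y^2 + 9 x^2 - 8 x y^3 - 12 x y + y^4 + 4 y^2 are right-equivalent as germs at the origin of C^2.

The Hessian of f at 0 has rank 0. Corank 2; j^3 = y*(x^2 + y^2) splits into three distinct lines over C (the quadratic factor has nonzero discriminant), so D_4. The Hessian of g at 0 has rank 1. Corank 1: A-series; mu = 3 gives A_3. f is D_4 but g is A_3, hence not right-equivalent.

No.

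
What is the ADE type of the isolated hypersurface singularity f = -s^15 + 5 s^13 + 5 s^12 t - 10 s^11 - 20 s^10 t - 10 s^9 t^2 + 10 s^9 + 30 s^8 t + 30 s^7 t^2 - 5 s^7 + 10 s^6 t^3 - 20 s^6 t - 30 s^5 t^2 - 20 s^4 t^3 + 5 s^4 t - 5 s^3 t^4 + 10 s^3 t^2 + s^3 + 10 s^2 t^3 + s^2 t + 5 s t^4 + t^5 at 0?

The Hessian of f at 0 is [[0, 0], [0, 0]] with rank 0, so corank 2. A Groebner basis of the Jacobian ideal J(f) in C{s,t} is {-s*t/5 + t^4, s*t^2, s^2 + s*t}; counting standard monomials gives mu = 6. Corank 2; j^3 = s^2*(s + t) has shape L^2 M (L != M), so D-series; mu = 6 gives D_6.

D6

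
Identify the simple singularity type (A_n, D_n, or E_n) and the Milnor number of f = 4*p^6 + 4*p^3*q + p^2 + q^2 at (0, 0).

Type A_1, Milnor number mu = 1.

The Hessian of f at 0 has rank 2. Corank 0: nondegenerate Morse point, so A_1.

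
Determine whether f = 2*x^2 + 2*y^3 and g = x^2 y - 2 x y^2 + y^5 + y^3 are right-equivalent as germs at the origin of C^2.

No.

The Hessian of f at 0 has rank 1. Corank 1: A-series; mu = 2 gives A_2. The Hessian of g at 0 has rank 0. Corank 2; j^3 = y*(x - y)^2 has shape L^2 M (L != M), so D-series; mu = 6 gives D_6. f is A_2 but g is D_6, hence not right-equivalent.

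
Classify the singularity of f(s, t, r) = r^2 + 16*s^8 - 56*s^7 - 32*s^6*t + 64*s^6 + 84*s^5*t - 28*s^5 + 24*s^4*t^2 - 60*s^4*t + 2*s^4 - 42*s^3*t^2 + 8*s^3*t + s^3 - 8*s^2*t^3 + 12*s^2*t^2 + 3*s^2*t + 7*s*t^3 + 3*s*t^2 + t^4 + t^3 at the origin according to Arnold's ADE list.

E7

The Hessian of f at 0 has rank 1. Corank 2; j^3 = (s + t)^3 is a perfect cube, so E-series; the 4-jet and mu = 7 give E_7.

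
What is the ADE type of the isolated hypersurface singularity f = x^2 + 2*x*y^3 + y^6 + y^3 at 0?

A2

The Hessian of f at 0 has rank 1. Corank 1: A-series; mu = 2 gives A_2.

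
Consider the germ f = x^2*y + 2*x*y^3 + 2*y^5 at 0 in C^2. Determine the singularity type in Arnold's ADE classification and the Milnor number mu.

Type D6, Milnor number mu = 6.

The Hessian of f at 0 is [[0, 0], [0, 0]] with rank 0, so corank 2. A Groebner basis of the Jacobian ideal J(f) in C{x,y} is {x^3, x^2*y, -x^2/4 + x*y^2, x*y + y^3}; counting standard monomials gives mu = 6. Corank 2; j^3 = x^2*y has shape L^2 M (L != M), so D-series; mu = 6 gives D_6.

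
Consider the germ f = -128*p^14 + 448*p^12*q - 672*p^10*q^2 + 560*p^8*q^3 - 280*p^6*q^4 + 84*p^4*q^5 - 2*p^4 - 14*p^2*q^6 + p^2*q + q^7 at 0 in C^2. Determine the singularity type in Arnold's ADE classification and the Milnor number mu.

Type D8, Milnor number mu = 8.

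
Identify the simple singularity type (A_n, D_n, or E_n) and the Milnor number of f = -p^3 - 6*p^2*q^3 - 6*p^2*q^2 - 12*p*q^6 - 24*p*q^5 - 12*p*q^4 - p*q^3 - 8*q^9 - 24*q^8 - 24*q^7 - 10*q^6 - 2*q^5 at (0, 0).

The Hessian of f at 0 has rank 0. Corank 2; j^3 = -p^3 is a perfect cube, so E-series; the 4-jet and mu = 7 give E_7.

Type E_{7}, Milnor number mu = 7.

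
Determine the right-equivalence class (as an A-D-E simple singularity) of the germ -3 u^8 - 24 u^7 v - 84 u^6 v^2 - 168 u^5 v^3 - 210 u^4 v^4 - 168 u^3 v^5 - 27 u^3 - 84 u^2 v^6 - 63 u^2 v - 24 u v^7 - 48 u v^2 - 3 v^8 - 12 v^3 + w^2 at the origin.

D9

The Hessian of f at 0 has rank 1. Corank 2; j^3 = -3*(u + v)*(3*u + 2*v)^2 has shape L^2 M (L != M), so D-series; mu = 9 gives D_9.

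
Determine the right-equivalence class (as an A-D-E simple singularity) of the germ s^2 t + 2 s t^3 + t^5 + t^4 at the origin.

The Hessian of f at 0 has rank 0. Corank 2; j^3 = s^2*t has shape L^2 M (L != M), so D-series; mu = 5 gives D_5.

D_5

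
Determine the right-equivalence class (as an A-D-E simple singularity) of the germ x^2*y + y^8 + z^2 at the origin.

D_{9}

The Hessian of f at 0 is [[0, 0, 0], [0, 0, 0], [0, 0, 2]] with rank 1, so corank 2. A Groebner basis of the Jacobian ideal J(f) in C{x,y,z} is {x^2/8 + y^7, x^3, x*y, z}; counting standard monomials gives mu = 9. Corank 2; j^3 = x^2*y has shape L^2 M (L != M), so D-series; mu = 9 gives D_9.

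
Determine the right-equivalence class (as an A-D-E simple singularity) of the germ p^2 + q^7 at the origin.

A_{6}

The Hessian of f at 0 has rank 1. Corank 1: A-series; mu = 6 gives A_6.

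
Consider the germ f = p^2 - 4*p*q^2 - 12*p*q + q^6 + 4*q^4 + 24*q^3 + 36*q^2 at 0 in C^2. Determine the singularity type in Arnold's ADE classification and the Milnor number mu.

The Hessian of f at 0 is [[2, -12], [-12, 72]] with rank 1, so corank 1. A Groebner basis of the Jacobian ideal J(f) in C{p,q} is {p^3 - 54*p^2 + 540*p*q - 648*p + 3888*q, p^2*q - 6*p^2 + 54*p*q - 54*p + 324*q, -p/2 + q^2 + 3*q}; counting standard monomials gives mu = 5. Corank 1: A-series; mu = 5 gives A_5.

Type A_5, Milnor number mu = 5.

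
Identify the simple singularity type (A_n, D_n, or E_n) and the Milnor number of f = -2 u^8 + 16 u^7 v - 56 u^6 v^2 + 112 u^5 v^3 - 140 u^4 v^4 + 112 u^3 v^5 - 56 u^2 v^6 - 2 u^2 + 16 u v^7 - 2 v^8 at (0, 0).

The Hessian of f at 0 has rank 1. Corank 1: A-series; mu = 7 gives A_7.

Type A_7, Milnor number mu = 7.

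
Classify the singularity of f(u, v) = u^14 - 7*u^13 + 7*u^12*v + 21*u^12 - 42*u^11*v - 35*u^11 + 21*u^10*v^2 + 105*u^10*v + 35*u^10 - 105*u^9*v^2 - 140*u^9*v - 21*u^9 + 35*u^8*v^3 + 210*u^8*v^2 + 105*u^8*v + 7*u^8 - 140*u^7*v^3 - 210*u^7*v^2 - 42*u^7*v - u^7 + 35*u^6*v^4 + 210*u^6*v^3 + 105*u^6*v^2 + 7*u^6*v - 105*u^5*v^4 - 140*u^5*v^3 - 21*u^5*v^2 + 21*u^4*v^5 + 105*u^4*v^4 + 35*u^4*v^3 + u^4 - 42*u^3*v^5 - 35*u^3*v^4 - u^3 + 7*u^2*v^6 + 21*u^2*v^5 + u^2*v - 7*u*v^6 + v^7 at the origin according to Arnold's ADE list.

D_8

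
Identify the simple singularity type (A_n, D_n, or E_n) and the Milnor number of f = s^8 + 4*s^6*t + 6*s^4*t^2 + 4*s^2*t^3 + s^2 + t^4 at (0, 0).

Type A_{3}, Milnor number mu = 3.

The Hessian of f at 0 is [[2, 0], [0, 0]] with rank 1, so corank 1. A Groebner basis of the Jacobian ideal J(f) in C{s,t} is {t^3, s}; counting standard monomials gives mu = 3. Corank 1: A-series; mu = 3 gives A_3.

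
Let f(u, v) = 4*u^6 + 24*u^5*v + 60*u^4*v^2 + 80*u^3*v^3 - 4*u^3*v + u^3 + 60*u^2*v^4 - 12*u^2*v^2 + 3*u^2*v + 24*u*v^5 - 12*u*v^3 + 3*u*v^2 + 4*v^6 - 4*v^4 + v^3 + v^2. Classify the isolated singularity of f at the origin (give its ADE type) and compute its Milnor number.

Type A2, Milnor number mu = 2.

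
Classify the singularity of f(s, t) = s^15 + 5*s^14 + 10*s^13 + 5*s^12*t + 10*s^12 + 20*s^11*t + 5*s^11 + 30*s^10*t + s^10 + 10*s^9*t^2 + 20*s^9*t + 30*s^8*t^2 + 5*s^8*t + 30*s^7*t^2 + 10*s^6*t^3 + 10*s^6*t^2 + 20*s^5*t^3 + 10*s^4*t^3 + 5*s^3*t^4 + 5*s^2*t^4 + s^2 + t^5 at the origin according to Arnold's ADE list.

A4

The Hessian of f at 0 has rank 1. Corank 1: A-series; mu = 4 gives A_4.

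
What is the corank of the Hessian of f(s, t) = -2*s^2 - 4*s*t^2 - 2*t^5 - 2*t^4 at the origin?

1

The Hessian at 0 is [[-4, 0], [0, 0]] of rank 1; hence corank 1.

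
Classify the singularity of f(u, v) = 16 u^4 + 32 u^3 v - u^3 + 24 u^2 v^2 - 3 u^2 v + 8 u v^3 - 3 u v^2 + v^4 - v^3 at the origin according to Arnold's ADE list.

E_6

The Hessian of f at 0 has rank 0. Corank 2; j^3 = -(u + v)^3 is a perfect cube, so E-series; the 4-jet and mu = 6 give E_6.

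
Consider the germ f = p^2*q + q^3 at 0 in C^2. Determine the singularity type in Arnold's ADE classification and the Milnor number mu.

The Hessian of f at 0 has rank 0. Corank 2; j^3 = q*(p^2 + q^2) splits into three distinct lines over C (the quadratic factor has nonzero discriminant), so D_4.

Type D_4, Milnor number mu = 4.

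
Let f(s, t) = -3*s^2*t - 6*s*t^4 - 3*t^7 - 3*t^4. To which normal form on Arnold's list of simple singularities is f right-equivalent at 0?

D5

The Hessian of f at 0 has rank 0. Corank 2; j^3 = -3*s^2*t has shape L^2 M (L != M), so D-series; mu = 5 gives D_5.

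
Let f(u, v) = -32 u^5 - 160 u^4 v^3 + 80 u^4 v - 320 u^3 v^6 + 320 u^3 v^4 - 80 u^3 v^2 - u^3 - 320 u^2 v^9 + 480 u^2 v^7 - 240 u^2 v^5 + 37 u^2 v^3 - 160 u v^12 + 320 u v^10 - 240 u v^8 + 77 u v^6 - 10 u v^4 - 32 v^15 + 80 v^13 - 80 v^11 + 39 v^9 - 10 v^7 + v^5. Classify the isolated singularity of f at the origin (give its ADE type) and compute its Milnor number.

Type E_8, Milnor number mu = 8.

The Hessian of f at 0 has rank 0. Corank 2; j^3 = -u^3 is a perfect cube, so E-series; the 5-jet and mu = 8 give E_8.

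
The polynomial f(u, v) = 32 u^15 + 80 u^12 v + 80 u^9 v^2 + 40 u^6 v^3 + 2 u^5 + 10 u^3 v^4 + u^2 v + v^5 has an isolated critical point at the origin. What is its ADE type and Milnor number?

Type D_{6}, Milnor number mu = 6.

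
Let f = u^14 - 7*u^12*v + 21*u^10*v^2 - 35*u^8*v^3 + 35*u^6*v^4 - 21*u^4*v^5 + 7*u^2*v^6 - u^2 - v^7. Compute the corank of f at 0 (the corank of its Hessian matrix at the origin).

1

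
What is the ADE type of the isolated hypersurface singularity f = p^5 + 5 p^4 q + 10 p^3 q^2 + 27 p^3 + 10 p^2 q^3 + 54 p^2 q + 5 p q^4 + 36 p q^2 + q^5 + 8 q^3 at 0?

E_{8}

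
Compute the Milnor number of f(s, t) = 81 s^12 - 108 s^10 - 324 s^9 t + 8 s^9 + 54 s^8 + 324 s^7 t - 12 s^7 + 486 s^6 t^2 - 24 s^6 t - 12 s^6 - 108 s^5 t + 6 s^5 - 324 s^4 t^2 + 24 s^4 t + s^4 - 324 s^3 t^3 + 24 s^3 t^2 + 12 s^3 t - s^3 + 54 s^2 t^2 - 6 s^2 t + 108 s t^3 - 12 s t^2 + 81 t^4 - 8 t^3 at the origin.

The Hessian of f at 0 is [[0, 0], [0, 0]] with rank 0, so corank 2. A Groebner basis of the Jacobian ideal J(f) in C{s,t} is {t^4, s*t^2 + 7*t^3/3, s^2 + 4*s*t + 4*t^2}; counting standard monomials gives mu = 6. Corank 2; j^3 = -(s + 2*t)^3 is a perfect cube, so E-series; the 4-jet and mu = 6 give E_6.

6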